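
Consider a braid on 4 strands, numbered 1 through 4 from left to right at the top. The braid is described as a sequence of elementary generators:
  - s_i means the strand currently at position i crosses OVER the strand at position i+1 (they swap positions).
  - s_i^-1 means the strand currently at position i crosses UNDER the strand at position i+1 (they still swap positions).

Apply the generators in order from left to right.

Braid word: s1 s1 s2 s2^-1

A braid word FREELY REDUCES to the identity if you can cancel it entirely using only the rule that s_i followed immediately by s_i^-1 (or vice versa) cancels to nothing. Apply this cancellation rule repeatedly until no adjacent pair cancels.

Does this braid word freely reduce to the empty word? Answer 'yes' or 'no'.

Gen 1 (s1): push. Stack: [s1]
Gen 2 (s1): push. Stack: [s1 s1]
Gen 3 (s2): push. Stack: [s1 s1 s2]
Gen 4 (s2^-1): cancels prior s2. Stack: [s1 s1]
Reduced word: s1 s1

Answer: no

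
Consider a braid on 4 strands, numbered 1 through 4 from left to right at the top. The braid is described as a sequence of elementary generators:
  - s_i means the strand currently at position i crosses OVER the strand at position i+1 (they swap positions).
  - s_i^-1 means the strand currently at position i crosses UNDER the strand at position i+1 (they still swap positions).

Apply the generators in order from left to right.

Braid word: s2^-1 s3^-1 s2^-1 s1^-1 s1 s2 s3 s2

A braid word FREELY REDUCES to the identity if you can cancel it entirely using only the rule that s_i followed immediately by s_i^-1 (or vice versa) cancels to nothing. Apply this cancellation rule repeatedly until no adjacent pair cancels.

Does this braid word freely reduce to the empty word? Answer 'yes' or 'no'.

Gen 1 (s2^-1): push. Stack: [s2^-1]
Gen 2 (s3^-1): push. Stack: [s2^-1 s3^-1]
Gen 3 (s2^-1): push. Stack: [s2^-1 s3^-1 s2^-1]
Gen 4 (s1^-1): push. Stack: [s2^-1 s3^-1 s2^-1 s1^-1]
Gen 5 (s1): cancels prior s1^-1. Stack: [s2^-1 s3^-1 s2^-1]
Gen 6 (s2): cancels prior s2^-1. Stack: [s2^-1 s3^-1]
Gen 7 (s3): cancels prior s3^-1. Stack: [s2^-1]
Gen 8 (s2): cancels prior s2^-1. Stack: []
Reduced word: (empty)

Answer: yes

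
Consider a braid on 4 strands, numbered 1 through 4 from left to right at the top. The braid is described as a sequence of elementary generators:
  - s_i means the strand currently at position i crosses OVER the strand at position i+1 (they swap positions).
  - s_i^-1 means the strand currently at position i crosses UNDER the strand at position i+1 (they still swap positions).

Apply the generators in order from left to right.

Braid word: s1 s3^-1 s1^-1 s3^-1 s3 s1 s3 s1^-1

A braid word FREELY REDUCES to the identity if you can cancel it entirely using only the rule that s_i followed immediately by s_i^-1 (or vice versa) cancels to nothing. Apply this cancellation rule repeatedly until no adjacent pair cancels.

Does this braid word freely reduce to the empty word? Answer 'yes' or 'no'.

Gen 1 (s1): push. Stack: [s1]
Gen 2 (s3^-1): push. Stack: [s1 s3^-1]
Gen 3 (s1^-1): push. Stack: [s1 s3^-1 s1^-1]
Gen 4 (s3^-1): push. Stack: [s1 s3^-1 s1^-1 s3^-1]
Gen 5 (s3): cancels prior s3^-1. Stack: [s1 s3^-1 s1^-1]
Gen 6 (s1): cancels prior s1^-1. Stack: [s1 s3^-1]
Gen 7 (s3): cancels prior s3^-1. Stack: [s1]
Gen 8 (s1^-1): cancels prior s1. Stack: []
Reduced word: (empty)

Answer: yes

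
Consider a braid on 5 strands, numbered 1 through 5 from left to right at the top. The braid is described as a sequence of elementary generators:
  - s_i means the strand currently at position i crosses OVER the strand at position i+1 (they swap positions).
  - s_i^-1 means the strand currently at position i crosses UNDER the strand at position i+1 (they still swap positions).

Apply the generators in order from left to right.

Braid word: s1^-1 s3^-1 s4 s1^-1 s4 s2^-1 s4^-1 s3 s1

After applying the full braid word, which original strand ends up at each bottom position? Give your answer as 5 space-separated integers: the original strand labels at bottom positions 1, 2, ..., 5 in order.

Gen 1 (s1^-1): strand 1 crosses under strand 2. Perm now: [2 1 3 4 5]
Gen 2 (s3^-1): strand 3 crosses under strand 4. Perm now: [2 1 4 3 5]
Gen 3 (s4): strand 3 crosses over strand 5. Perm now: [2 1 4 5 3]
Gen 4 (s1^-1): strand 2 crosses under strand 1. Perm now: [1 2 4 5 3]
Gen 5 (s4): strand 5 crosses over strand 3. Perm now: [1 2 4 3 5]
Gen 6 (s2^-1): strand 2 crosses under strand 4. Perm now: [1 4 2 3 5]
Gen 7 (s4^-1): strand 3 crosses under strand 5. Perm now: [1 4 2 5 3]
Gen 8 (s3): strand 2 crosses over strand 5. Perm now: [1 4 5 2 3]
Gen 9 (s1): strand 1 crosses over strand 4. Perm now: [4 1 5 2 3]

Answer: 4 1 5 2 3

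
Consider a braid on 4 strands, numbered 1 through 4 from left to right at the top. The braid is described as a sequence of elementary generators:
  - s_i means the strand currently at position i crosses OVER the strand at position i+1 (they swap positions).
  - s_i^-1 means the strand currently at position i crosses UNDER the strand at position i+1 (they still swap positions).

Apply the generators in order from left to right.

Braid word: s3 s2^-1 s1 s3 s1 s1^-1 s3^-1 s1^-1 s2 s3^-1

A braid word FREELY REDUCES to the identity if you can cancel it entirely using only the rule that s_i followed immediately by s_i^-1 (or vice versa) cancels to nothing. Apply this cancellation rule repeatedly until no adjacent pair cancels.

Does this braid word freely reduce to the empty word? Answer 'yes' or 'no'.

Gen 1 (s3): push. Stack: [s3]
Gen 2 (s2^-1): push. Stack: [s3 s2^-1]
Gen 3 (s1): push. Stack: [s3 s2^-1 s1]
Gen 4 (s3): push. Stack: [s3 s2^-1 s1 s3]
Gen 5 (s1): push. Stack: [s3 s2^-1 s1 s3 s1]
Gen 6 (s1^-1): cancels prior s1. Stack: [s3 s2^-1 s1 s3]
Gen 7 (s3^-1): cancels prior s3. Stack: [s3 s2^-1 s1]
Gen 8 (s1^-1): cancels prior s1. Stack: [s3 s2^-1]
Gen 9 (s2): cancels prior s2^-1. Stack: [s3]
Gen 10 (s3^-1): cancels prior s3. Stack: []
Reduced word: (empty)

Answer: yes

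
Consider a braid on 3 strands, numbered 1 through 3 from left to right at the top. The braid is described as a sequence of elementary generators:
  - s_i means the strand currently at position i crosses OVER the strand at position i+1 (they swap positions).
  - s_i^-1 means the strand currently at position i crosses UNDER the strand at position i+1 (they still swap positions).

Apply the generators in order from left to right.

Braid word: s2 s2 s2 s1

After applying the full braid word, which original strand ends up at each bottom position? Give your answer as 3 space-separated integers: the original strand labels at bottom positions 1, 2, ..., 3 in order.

Gen 1 (s2): strand 2 crosses over strand 3. Perm now: [1 3 2]
Gen 2 (s2): strand 3 crosses over strand 2. Perm now: [1 2 3]
Gen 3 (s2): strand 2 crosses over strand 3. Perm now: [1 3 2]
Gen 4 (s1): strand 1 crosses over strand 3. Perm now: [3 1 2]

Answer: 3 1 2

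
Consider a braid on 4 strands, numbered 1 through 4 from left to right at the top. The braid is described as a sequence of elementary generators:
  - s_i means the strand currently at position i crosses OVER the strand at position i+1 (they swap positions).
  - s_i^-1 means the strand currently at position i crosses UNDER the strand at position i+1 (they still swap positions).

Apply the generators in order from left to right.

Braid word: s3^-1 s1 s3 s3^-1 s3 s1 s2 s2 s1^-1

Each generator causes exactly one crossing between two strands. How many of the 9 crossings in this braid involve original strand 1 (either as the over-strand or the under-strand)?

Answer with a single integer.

Gen 1: crossing 3x4. Involves strand 1? no. Count so far: 0
Gen 2: crossing 1x2. Involves strand 1? yes. Count so far: 1
Gen 3: crossing 4x3. Involves strand 1? no. Count so far: 1
Gen 4: crossing 3x4. Involves strand 1? no. Count so far: 1
Gen 5: crossing 4x3. Involves strand 1? no. Count so far: 1
Gen 6: crossing 2x1. Involves strand 1? yes. Count so far: 2
Gen 7: crossing 2x3. Involves strand 1? no. Count so far: 2
Gen 8: crossing 3x2. Involves strand 1? no. Count so far: 2
Gen 9: crossing 1x2. Involves strand 1? yes. Count so far: 3

Answer: 3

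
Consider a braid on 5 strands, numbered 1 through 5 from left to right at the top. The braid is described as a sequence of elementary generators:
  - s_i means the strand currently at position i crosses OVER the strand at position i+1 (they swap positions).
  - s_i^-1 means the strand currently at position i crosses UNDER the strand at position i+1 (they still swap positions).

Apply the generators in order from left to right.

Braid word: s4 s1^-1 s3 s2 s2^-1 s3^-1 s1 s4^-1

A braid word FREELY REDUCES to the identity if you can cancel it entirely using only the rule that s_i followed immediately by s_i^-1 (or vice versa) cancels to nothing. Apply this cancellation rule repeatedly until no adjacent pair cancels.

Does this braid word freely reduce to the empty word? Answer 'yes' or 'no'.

Gen 1 (s4): push. Stack: [s4]
Gen 2 (s1^-1): push. Stack: [s4 s1^-1]
Gen 3 (s3): push. Stack: [s4 s1^-1 s3]
Gen 4 (s2): push. Stack: [s4 s1^-1 s3 s2]
Gen 5 (s2^-1): cancels prior s2. Stack: [s4 s1^-1 s3]
Gen 6 (s3^-1): cancels prior s3. Stack: [s4 s1^-1]
Gen 7 (s1): cancels prior s1^-1. Stack: [s4]
Gen 8 (s4^-1): cancels prior s4. Stack: []
Reduced word: (empty)

Answer: yes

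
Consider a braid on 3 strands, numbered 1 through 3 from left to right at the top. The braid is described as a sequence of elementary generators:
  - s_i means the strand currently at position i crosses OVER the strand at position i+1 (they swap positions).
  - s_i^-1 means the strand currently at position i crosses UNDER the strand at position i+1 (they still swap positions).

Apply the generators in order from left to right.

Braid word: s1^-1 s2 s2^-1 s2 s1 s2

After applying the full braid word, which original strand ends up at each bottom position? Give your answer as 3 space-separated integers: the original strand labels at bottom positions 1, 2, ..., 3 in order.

Gen 1 (s1^-1): strand 1 crosses under strand 2. Perm now: [2 1 3]
Gen 2 (s2): strand 1 crosses over strand 3. Perm now: [2 3 1]
Gen 3 (s2^-1): strand 3 crosses under strand 1. Perm now: [2 1 3]
Gen 4 (s2): strand 1 crosses over strand 3. Perm now: [2 3 1]
Gen 5 (s1): strand 2 crosses over strand 3. Perm now: [3 2 1]
Gen 6 (s2): strand 2 crosses over strand 1. Perm now: [3 1 2]

Answer: 3 1 2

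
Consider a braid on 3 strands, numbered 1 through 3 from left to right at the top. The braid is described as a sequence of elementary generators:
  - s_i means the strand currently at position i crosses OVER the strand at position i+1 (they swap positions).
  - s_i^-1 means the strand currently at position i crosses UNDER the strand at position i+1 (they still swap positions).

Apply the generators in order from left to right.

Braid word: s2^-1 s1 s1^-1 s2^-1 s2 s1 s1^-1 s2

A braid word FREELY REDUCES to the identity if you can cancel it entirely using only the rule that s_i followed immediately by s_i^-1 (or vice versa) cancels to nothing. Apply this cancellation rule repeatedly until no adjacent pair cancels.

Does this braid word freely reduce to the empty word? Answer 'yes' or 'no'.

Answer: yes

Derivation:
Gen 1 (s2^-1): push. Stack: [s2^-1]
Gen 2 (s1): push. Stack: [s2^-1 s1]
Gen 3 (s1^-1): cancels prior s1. Stack: [s2^-1]
Gen 4 (s2^-1): push. Stack: [s2^-1 s2^-1]
Gen 5 (s2): cancels prior s2^-1. Stack: [s2^-1]
Gen 6 (s1): push. Stack: [s2^-1 s1]
Gen 7 (s1^-1): cancels prior s1. Stack: [s2^-1]
Gen 8 (s2): cancels prior s2^-1. Stack: []
Reduced word: (empty)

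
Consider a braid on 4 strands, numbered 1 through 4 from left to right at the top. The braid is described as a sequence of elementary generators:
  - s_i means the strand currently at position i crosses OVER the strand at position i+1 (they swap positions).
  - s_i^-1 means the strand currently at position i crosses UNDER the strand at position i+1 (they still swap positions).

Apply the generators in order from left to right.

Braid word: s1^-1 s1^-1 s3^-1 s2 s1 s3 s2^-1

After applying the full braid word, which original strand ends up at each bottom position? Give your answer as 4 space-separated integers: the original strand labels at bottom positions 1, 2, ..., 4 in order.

Gen 1 (s1^-1): strand 1 crosses under strand 2. Perm now: [2 1 3 4]
Gen 2 (s1^-1): strand 2 crosses under strand 1. Perm now: [1 2 3 4]
Gen 3 (s3^-1): strand 3 crosses under strand 4. Perm now: [1 2 4 3]
Gen 4 (s2): strand 2 crosses over strand 4. Perm now: [1 4 2 3]
Gen 5 (s1): strand 1 crosses over strand 4. Perm now: [4 1 2 3]
Gen 6 (s3): strand 2 crosses over strand 3. Perm now: [4 1 3 2]
Gen 7 (s2^-1): strand 1 crosses under strand 3. Perm now: [4 3 1 2]

Answer: 4 3 1 2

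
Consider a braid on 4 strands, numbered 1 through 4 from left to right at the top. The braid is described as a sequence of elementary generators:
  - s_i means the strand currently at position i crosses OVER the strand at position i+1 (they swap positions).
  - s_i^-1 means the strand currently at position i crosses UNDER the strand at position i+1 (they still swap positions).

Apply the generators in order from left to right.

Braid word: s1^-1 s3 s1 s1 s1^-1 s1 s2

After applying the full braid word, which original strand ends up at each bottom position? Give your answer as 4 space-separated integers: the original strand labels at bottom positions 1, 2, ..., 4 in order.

Answer: 2 4 1 3

Derivation:
Gen 1 (s1^-1): strand 1 crosses under strand 2. Perm now: [2 1 3 4]
Gen 2 (s3): strand 3 crosses over strand 4. Perm now: [2 1 4 3]
Gen 3 (s1): strand 2 crosses over strand 1. Perm now: [1 2 4 3]
Gen 4 (s1): strand 1 crosses over strand 2. Perm now: [2 1 4 3]
Gen 5 (s1^-1): strand 2 crosses under strand 1. Perm now: [1 2 4 3]
Gen 6 (s1): strand 1 crosses over strand 2. Perm now: [2 1 4 3]
Gen 7 (s2): strand 1 crosses over strand 4. Perm now: [2 4 1 3]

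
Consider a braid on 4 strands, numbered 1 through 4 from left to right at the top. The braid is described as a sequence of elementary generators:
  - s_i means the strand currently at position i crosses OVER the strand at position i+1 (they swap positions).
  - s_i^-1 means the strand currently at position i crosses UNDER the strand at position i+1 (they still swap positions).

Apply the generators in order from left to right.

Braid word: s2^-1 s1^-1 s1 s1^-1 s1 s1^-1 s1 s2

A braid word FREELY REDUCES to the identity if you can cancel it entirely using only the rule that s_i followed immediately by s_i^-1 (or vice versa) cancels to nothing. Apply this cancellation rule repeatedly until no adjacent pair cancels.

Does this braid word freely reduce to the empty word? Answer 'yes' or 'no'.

Gen 1 (s2^-1): push. Stack: [s2^-1]
Gen 2 (s1^-1): push. Stack: [s2^-1 s1^-1]
Gen 3 (s1): cancels prior s1^-1. Stack: [s2^-1]
Gen 4 (s1^-1): push. Stack: [s2^-1 s1^-1]
Gen 5 (s1): cancels prior s1^-1. Stack: [s2^-1]
Gen 6 (s1^-1): push. Stack: [s2^-1 s1^-1]
Gen 7 (s1): cancels prior s1^-1. Stack: [s2^-1]
Gen 8 (s2): cancels prior s2^-1. Stack: []
Reduced word: (empty)

Answer: yes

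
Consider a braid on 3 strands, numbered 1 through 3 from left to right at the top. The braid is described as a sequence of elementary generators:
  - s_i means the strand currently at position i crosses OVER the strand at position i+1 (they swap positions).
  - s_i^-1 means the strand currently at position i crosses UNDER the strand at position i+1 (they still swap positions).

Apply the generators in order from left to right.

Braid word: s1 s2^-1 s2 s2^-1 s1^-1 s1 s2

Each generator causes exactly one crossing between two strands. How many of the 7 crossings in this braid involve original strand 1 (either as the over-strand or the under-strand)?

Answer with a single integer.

Gen 1: crossing 1x2. Involves strand 1? yes. Count so far: 1
Gen 2: crossing 1x3. Involves strand 1? yes. Count so far: 2
Gen 3: crossing 3x1. Involves strand 1? yes. Count so far: 3
Gen 4: crossing 1x3. Involves strand 1? yes. Count so far: 4
Gen 5: crossing 2x3. Involves strand 1? no. Count so far: 4
Gen 6: crossing 3x2. Involves strand 1? no. Count so far: 4
Gen 7: crossing 3x1. Involves strand 1? yes. Count so far: 5

Answer: 5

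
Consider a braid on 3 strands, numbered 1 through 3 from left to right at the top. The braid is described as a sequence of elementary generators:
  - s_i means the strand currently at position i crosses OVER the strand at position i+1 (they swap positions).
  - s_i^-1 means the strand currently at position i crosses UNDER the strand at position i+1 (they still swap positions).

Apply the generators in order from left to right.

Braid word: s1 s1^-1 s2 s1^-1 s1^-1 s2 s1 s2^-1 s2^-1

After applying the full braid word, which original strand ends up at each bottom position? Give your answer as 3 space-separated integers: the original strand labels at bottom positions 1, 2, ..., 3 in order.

Answer: 2 1 3

Derivation:
Gen 1 (s1): strand 1 crosses over strand 2. Perm now: [2 1 3]
Gen 2 (s1^-1): strand 2 crosses under strand 1. Perm now: [1 2 3]
Gen 3 (s2): strand 2 crosses over strand 3. Perm now: [1 3 2]
Gen 4 (s1^-1): strand 1 crosses under strand 3. Perm now: [3 1 2]
Gen 5 (s1^-1): strand 3 crosses under strand 1. Perm now: [1 3 2]
Gen 6 (s2): strand 3 crosses over strand 2. Perm now: [1 2 3]
Gen 7 (s1): strand 1 crosses over strand 2. Perm now: [2 1 3]
Gen 8 (s2^-1): strand 1 crosses under strand 3. Perm now: [2 3 1]
Gen 9 (s2^-1): strand 3 crosses under strand 1. Perm now: [2 1 3]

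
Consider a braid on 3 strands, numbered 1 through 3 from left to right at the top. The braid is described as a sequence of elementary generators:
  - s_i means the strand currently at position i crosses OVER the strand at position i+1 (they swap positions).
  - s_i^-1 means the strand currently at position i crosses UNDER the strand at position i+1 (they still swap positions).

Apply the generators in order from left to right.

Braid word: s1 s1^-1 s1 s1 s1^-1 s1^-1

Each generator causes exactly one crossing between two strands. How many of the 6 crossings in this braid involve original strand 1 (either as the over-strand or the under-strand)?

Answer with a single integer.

Answer: 6

Derivation:
Gen 1: crossing 1x2. Involves strand 1? yes. Count so far: 1
Gen 2: crossing 2x1. Involves strand 1? yes. Count so far: 2
Gen 3: crossing 1x2. Involves strand 1? yes. Count so far: 3
Gen 4: crossing 2x1. Involves strand 1? yes. Count so far: 4
Gen 5: crossing 1x2. Involves strand 1? yes. Count so far: 5
Gen 6: crossing 2x1. Involves strand 1? yes. Count so far: 6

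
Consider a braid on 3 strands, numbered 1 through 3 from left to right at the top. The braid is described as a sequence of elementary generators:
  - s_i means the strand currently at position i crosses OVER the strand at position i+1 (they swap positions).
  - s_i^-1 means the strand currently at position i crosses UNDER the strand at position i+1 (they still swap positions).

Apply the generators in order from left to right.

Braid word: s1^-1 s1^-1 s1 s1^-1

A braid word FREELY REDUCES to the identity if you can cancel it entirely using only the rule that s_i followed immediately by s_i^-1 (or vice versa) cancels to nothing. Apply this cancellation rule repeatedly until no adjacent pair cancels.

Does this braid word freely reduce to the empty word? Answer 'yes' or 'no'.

Answer: no

Derivation:
Gen 1 (s1^-1): push. Stack: [s1^-1]
Gen 2 (s1^-1): push. Stack: [s1^-1 s1^-1]
Gen 3 (s1): cancels prior s1^-1. Stack: [s1^-1]
Gen 4 (s1^-1): push. Stack: [s1^-1 s1^-1]
Reduced word: s1^-1 s1^-1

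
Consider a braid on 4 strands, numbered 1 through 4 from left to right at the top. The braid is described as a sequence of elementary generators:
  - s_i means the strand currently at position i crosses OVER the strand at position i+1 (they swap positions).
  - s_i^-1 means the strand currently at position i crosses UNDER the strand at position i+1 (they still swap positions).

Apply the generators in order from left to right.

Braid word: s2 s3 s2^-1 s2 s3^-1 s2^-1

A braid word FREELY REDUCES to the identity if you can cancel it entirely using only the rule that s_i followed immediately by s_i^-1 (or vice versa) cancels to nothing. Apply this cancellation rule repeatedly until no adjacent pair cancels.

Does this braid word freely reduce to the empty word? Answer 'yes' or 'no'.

Answer: yes

Derivation:
Gen 1 (s2): push. Stack: [s2]
Gen 2 (s3): push. Stack: [s2 s3]
Gen 3 (s2^-1): push. Stack: [s2 s3 s2^-1]
Gen 4 (s2): cancels prior s2^-1. Stack: [s2 s3]
Gen 5 (s3^-1): cancels prior s3. Stack: [s2]
Gen 6 (s2^-1): cancels prior s2. Stack: []
Reduced word: (empty)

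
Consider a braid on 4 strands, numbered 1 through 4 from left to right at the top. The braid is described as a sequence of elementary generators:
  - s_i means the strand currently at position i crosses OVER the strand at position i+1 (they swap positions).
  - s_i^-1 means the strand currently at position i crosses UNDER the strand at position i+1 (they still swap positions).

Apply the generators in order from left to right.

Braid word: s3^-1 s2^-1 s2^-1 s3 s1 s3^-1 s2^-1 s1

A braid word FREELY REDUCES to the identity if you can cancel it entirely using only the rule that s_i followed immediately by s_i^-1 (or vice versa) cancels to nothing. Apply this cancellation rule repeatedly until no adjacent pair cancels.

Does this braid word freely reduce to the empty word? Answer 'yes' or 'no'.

Answer: no

Derivation:
Gen 1 (s3^-1): push. Stack: [s3^-1]
Gen 2 (s2^-1): push. Stack: [s3^-1 s2^-1]
Gen 3 (s2^-1): push. Stack: [s3^-1 s2^-1 s2^-1]
Gen 4 (s3): push. Stack: [s3^-1 s2^-1 s2^-1 s3]
Gen 5 (s1): push. Stack: [s3^-1 s2^-1 s2^-1 s3 s1]
Gen 6 (s3^-1): push. Stack: [s3^-1 s2^-1 s2^-1 s3 s1 s3^-1]
Gen 7 (s2^-1): push. Stack: [s3^-1 s2^-1 s2^-1 s3 s1 s3^-1 s2^-1]
Gen 8 (s1): push. Stack: [s3^-1 s2^-1 s2^-1 s3 s1 s3^-1 s2^-1 s1]
Reduced word: s3^-1 s2^-1 s2^-1 s3 s1 s3^-1 s2^-1 s1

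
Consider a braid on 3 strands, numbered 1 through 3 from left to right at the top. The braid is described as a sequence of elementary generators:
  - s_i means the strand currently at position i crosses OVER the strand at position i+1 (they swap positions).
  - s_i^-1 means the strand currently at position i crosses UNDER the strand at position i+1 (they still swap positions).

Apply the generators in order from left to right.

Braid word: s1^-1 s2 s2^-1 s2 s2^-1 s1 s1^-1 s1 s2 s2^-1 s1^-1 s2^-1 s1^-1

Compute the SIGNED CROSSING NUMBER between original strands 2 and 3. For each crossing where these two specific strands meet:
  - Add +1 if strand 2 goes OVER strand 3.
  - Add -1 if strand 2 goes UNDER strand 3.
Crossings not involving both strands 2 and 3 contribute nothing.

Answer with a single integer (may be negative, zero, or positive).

Answer: 1

Derivation:
Gen 1: crossing 1x2. Both 2&3? no. Sum: 0
Gen 2: crossing 1x3. Both 2&3? no. Sum: 0
Gen 3: crossing 3x1. Both 2&3? no. Sum: 0
Gen 4: crossing 1x3. Both 2&3? no. Sum: 0
Gen 5: crossing 3x1. Both 2&3? no. Sum: 0
Gen 6: crossing 2x1. Both 2&3? no. Sum: 0
Gen 7: crossing 1x2. Both 2&3? no. Sum: 0
Gen 8: crossing 2x1. Both 2&3? no. Sum: 0
Gen 9: 2 over 3. Both 2&3? yes. Contrib: +1. Sum: 1
Gen 10: 3 under 2. Both 2&3? yes. Contrib: +1. Sum: 2
Gen 11: crossing 1x2. Both 2&3? no. Sum: 2
Gen 12: crossing 1x3. Both 2&3? no. Sum: 2
Gen 13: 2 under 3. Both 2&3? yes. Contrib: -1. Sum: 1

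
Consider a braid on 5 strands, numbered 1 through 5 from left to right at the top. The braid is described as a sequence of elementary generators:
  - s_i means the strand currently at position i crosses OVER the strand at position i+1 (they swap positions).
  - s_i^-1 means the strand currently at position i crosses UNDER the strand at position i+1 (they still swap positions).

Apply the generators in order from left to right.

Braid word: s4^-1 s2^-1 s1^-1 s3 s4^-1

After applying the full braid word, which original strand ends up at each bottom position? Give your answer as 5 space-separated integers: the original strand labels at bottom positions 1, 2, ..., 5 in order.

Answer: 3 1 5 4 2

Derivation:
Gen 1 (s4^-1): strand 4 crosses under strand 5. Perm now: [1 2 3 5 4]
Gen 2 (s2^-1): strand 2 crosses under strand 3. Perm now: [1 3 2 5 4]
Gen 3 (s1^-1): strand 1 crosses under strand 3. Perm now: [3 1 2 5 4]
Gen 4 (s3): strand 2 crosses over strand 5. Perm now: [3 1 5 2 4]
Gen 5 (s4^-1): strand 2 crosses under strand 4. Perm now: [3 1 5 4 2]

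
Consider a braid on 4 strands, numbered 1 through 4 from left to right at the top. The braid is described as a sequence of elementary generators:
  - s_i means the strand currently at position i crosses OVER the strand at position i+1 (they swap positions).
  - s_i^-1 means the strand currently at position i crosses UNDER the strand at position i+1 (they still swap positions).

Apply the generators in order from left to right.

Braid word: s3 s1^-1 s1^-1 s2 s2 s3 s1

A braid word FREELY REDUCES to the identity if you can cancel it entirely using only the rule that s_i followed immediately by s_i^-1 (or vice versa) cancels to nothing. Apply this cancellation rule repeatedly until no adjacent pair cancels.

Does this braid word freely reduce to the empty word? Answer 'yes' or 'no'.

Answer: no

Derivation:
Gen 1 (s3): push. Stack: [s3]
Gen 2 (s1^-1): push. Stack: [s3 s1^-1]
Gen 3 (s1^-1): push. Stack: [s3 s1^-1 s1^-1]
Gen 4 (s2): push. Stack: [s3 s1^-1 s1^-1 s2]
Gen 5 (s2): push. Stack: [s3 s1^-1 s1^-1 s2 s2]
Gen 6 (s3): push. Stack: [s3 s1^-1 s1^-1 s2 s2 s3]
Gen 7 (s1): push. Stack: [s3 s1^-1 s1^-1 s2 s2 s3 s1]
Reduced word: s3 s1^-1 s1^-1 s2 s2 s3 s1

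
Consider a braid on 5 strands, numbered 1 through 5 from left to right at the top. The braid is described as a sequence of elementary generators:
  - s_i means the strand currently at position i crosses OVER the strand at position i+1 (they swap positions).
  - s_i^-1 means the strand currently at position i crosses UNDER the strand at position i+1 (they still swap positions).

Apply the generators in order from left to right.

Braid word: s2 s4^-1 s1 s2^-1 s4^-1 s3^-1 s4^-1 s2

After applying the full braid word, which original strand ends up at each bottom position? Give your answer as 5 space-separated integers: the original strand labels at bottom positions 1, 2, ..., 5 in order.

Gen 1 (s2): strand 2 crosses over strand 3. Perm now: [1 3 2 4 5]
Gen 2 (s4^-1): strand 4 crosses under strand 5. Perm now: [1 3 2 5 4]
Gen 3 (s1): strand 1 crosses over strand 3. Perm now: [3 1 2 5 4]
Gen 4 (s2^-1): strand 1 crosses under strand 2. Perm now: [3 2 1 5 4]
Gen 5 (s4^-1): strand 5 crosses under strand 4. Perm now: [3 2 1 4 5]
Gen 6 (s3^-1): strand 1 crosses under strand 4. Perm now: [3 2 4 1 5]
Gen 7 (s4^-1): strand 1 crosses under strand 5. Perm now: [3 2 4 5 1]
Gen 8 (s2): strand 2 crosses over strand 4. Perm now: [3 4 2 5 1]

Answer: 3 4 2 5 1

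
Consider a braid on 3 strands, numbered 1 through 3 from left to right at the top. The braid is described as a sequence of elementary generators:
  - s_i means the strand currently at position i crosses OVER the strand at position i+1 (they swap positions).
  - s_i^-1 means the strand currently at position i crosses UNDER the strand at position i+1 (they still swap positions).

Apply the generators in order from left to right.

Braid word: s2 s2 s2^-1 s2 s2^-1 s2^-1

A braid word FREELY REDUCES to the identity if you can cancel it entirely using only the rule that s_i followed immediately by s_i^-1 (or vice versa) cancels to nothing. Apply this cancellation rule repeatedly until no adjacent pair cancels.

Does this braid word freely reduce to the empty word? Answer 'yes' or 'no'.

Gen 1 (s2): push. Stack: [s2]
Gen 2 (s2): push. Stack: [s2 s2]
Gen 3 (s2^-1): cancels prior s2. Stack: [s2]
Gen 4 (s2): push. Stack: [s2 s2]
Gen 5 (s2^-1): cancels prior s2. Stack: [s2]
Gen 6 (s2^-1): cancels prior s2. Stack: []
Reduced word: (empty)

Answer: yes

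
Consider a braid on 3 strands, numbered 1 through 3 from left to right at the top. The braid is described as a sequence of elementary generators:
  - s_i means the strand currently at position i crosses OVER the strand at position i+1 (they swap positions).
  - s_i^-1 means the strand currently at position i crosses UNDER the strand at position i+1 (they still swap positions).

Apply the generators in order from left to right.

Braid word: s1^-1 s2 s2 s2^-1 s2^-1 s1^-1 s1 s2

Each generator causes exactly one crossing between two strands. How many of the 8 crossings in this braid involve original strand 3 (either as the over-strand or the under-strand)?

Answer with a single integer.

Answer: 5

Derivation:
Gen 1: crossing 1x2. Involves strand 3? no. Count so far: 0
Gen 2: crossing 1x3. Involves strand 3? yes. Count so far: 1
Gen 3: crossing 3x1. Involves strand 3? yes. Count so far: 2
Gen 4: crossing 1x3. Involves strand 3? yes. Count so far: 3
Gen 5: crossing 3x1. Involves strand 3? yes. Count so far: 4
Gen 6: crossing 2x1. Involves strand 3? no. Count so far: 4
Gen 7: crossing 1x2. Involves strand 3? no. Count so far: 4
Gen 8: crossing 1x3. Involves strand 3? yes. Count so far: 5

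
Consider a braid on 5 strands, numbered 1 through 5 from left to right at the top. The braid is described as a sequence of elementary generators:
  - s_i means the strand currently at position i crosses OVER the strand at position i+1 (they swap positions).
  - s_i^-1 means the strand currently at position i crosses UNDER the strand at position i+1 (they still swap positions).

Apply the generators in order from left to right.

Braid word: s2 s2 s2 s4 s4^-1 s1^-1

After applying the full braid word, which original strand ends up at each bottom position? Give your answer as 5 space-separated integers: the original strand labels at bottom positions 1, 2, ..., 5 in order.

Gen 1 (s2): strand 2 crosses over strand 3. Perm now: [1 3 2 4 5]
Gen 2 (s2): strand 3 crosses over strand 2. Perm now: [1 2 3 4 5]
Gen 3 (s2): strand 2 crosses over strand 3. Perm now: [1 3 2 4 5]
Gen 4 (s4): strand 4 crosses over strand 5. Perm now: [1 3 2 5 4]
Gen 5 (s4^-1): strand 5 crosses under strand 4. Perm now: [1 3 2 4 5]
Gen 6 (s1^-1): strand 1 crosses under strand 3. Perm now: [3 1 2 4 5]

Answer: 3 1 2 4 5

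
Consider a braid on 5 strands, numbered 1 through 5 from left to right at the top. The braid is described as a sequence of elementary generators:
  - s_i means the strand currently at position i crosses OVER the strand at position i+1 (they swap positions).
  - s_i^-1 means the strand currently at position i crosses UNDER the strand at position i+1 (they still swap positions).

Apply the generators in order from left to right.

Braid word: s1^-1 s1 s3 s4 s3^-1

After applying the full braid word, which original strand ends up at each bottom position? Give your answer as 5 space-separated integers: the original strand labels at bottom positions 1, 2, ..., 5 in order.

Gen 1 (s1^-1): strand 1 crosses under strand 2. Perm now: [2 1 3 4 5]
Gen 2 (s1): strand 2 crosses over strand 1. Perm now: [1 2 3 4 5]
Gen 3 (s3): strand 3 crosses over strand 4. Perm now: [1 2 4 3 5]
Gen 4 (s4): strand 3 crosses over strand 5. Perm now: [1 2 4 5 3]
Gen 5 (s3^-1): strand 4 crosses under strand 5. Perm now: [1 2 5 4 3]

Answer: 1 2 5 4 3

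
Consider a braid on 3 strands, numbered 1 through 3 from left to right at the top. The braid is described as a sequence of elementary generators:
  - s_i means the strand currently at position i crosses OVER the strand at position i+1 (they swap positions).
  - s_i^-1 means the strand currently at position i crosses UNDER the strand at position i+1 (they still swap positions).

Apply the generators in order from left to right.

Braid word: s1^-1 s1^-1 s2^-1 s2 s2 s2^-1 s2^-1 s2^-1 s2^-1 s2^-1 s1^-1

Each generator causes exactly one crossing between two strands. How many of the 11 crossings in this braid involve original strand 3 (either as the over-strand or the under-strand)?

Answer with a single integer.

Answer: 8

Derivation:
Gen 1: crossing 1x2. Involves strand 3? no. Count so far: 0
Gen 2: crossing 2x1. Involves strand 3? no. Count so far: 0
Gen 3: crossing 2x3. Involves strand 3? yes. Count so far: 1
Gen 4: crossing 3x2. Involves strand 3? yes. Count so far: 2
Gen 5: crossing 2x3. Involves strand 3? yes. Count so far: 3
Gen 6: crossing 3x2. Involves strand 3? yes. Count so far: 4
Gen 7: crossing 2x3. Involves strand 3? yes. Count so far: 5
Gen 8: crossing 3x2. Involves strand 3? yes. Count so far: 6
Gen 9: crossing 2x3. Involves strand 3? yes. Count so far: 7
Gen 10: crossing 3x2. Involves strand 3? yes. Count so far: 8
Gen 11: crossing 1x2. Involves strand 3? no. Count so far: 8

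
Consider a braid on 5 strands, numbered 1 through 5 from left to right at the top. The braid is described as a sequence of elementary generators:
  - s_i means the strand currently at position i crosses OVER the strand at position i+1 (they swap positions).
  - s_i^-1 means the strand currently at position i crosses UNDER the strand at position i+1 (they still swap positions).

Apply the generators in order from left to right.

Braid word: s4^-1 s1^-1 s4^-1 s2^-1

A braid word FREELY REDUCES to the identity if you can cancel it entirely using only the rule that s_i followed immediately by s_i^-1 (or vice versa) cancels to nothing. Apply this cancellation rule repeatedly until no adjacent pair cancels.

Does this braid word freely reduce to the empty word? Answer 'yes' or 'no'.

Answer: no

Derivation:
Gen 1 (s4^-1): push. Stack: [s4^-1]
Gen 2 (s1^-1): push. Stack: [s4^-1 s1^-1]
Gen 3 (s4^-1): push. Stack: [s4^-1 s1^-1 s4^-1]
Gen 4 (s2^-1): push. Stack: [s4^-1 s1^-1 s4^-1 s2^-1]
Reduced word: s4^-1 s1^-1 s4^-1 s2^-1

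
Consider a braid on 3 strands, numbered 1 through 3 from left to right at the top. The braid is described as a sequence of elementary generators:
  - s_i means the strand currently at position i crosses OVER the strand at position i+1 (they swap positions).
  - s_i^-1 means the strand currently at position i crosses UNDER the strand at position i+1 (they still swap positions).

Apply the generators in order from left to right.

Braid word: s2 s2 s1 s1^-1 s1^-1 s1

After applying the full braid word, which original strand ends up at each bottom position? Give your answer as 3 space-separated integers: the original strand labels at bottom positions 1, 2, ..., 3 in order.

Answer: 1 2 3

Derivation:
Gen 1 (s2): strand 2 crosses over strand 3. Perm now: [1 3 2]
Gen 2 (s2): strand 3 crosses over strand 2. Perm now: [1 2 3]
Gen 3 (s1): strand 1 crosses over strand 2. Perm now: [2 1 3]
Gen 4 (s1^-1): strand 2 crosses under strand 1. Perm now: [1 2 3]
Gen 5 (s1^-1): strand 1 crosses under strand 2. Perm now: [2 1 3]
Gen 6 (s1): strand 2 crosses over strand 1. Perm now: [1 2 3]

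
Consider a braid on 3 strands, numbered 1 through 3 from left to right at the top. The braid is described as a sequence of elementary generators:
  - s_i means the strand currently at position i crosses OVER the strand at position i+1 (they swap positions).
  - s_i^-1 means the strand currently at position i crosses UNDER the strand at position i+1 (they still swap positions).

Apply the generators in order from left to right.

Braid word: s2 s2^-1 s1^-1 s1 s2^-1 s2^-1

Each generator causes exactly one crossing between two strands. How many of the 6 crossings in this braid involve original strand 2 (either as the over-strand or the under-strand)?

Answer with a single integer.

Gen 1: crossing 2x3. Involves strand 2? yes. Count so far: 1
Gen 2: crossing 3x2. Involves strand 2? yes. Count so far: 2
Gen 3: crossing 1x2. Involves strand 2? yes. Count so far: 3
Gen 4: crossing 2x1. Involves strand 2? yes. Count so far: 4
Gen 5: crossing 2x3. Involves strand 2? yes. Count so far: 5
Gen 6: crossing 3x2. Involves strand 2? yes. Count so far: 6

Answer: 6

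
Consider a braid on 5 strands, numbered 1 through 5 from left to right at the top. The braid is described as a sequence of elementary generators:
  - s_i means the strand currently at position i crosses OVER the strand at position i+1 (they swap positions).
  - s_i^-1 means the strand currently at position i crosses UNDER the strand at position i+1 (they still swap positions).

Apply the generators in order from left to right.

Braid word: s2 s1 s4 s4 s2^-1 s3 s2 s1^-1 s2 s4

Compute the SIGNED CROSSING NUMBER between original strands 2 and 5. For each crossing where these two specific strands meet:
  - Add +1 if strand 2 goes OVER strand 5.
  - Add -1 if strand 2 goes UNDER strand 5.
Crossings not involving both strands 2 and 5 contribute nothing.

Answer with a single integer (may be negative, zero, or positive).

Answer: 0

Derivation:
Gen 1: crossing 2x3. Both 2&5? no. Sum: 0
Gen 2: crossing 1x3. Both 2&5? no. Sum: 0
Gen 3: crossing 4x5. Both 2&5? no. Sum: 0
Gen 4: crossing 5x4. Both 2&5? no. Sum: 0
Gen 5: crossing 1x2. Both 2&5? no. Sum: 0
Gen 6: crossing 1x4. Both 2&5? no. Sum: 0
Gen 7: crossing 2x4. Both 2&5? no. Sum: 0
Gen 8: crossing 3x4. Both 2&5? no. Sum: 0
Gen 9: crossing 3x2. Both 2&5? no. Sum: 0
Gen 10: crossing 1x5. Both 2&5? no. Sum: 0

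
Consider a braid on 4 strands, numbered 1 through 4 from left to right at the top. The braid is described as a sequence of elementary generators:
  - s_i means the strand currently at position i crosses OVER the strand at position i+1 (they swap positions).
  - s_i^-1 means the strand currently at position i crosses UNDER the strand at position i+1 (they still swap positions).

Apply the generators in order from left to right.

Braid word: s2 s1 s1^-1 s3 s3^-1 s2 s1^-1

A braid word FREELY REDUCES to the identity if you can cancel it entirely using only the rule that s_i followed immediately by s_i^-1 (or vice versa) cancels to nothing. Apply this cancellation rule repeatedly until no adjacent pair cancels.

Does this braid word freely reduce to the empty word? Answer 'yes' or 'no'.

Answer: no

Derivation:
Gen 1 (s2): push. Stack: [s2]
Gen 2 (s1): push. Stack: [s2 s1]
Gen 3 (s1^-1): cancels prior s1. Stack: [s2]
Gen 4 (s3): push. Stack: [s2 s3]
Gen 5 (s3^-1): cancels prior s3. Stack: [s2]
Gen 6 (s2): push. Stack: [s2 s2]
Gen 7 (s1^-1): push. Stack: [s2 s2 s1^-1]
Reduced word: s2 s2 s1^-1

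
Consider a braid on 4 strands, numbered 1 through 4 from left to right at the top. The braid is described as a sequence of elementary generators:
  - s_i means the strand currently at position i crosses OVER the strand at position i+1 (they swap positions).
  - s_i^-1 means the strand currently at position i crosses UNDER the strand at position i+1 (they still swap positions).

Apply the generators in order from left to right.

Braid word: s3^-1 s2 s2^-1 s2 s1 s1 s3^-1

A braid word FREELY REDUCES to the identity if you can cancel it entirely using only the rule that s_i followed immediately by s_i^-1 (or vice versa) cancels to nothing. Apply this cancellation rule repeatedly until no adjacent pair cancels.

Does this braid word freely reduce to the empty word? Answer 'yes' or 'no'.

Answer: no

Derivation:
Gen 1 (s3^-1): push. Stack: [s3^-1]
Gen 2 (s2): push. Stack: [s3^-1 s2]
Gen 3 (s2^-1): cancels prior s2. Stack: [s3^-1]
Gen 4 (s2): push. Stack: [s3^-1 s2]
Gen 5 (s1): push. Stack: [s3^-1 s2 s1]
Gen 6 (s1): push. Stack: [s3^-1 s2 s1 s1]
Gen 7 (s3^-1): push. Stack: [s3^-1 s2 s1 s1 s3^-1]
Reduced word: s3^-1 s2 s1 s1 s3^-1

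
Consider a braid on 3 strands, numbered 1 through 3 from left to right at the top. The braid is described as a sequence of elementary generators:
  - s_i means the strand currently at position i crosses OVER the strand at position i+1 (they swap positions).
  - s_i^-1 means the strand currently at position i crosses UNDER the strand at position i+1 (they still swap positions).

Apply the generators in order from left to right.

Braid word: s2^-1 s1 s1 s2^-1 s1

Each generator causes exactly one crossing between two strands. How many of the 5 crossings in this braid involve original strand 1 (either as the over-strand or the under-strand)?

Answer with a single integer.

Gen 1: crossing 2x3. Involves strand 1? no. Count so far: 0
Gen 2: crossing 1x3. Involves strand 1? yes. Count so far: 1
Gen 3: crossing 3x1. Involves strand 1? yes. Count so far: 2
Gen 4: crossing 3x2. Involves strand 1? no. Count so far: 2
Gen 5: crossing 1x2. Involves strand 1? yes. Count so far: 3

Answer: 3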